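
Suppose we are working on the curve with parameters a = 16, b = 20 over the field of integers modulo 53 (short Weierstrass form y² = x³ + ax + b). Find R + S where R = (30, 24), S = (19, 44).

(30, 24) + (19, 44). λ = (44 - 24)/(19 - 30) ≡ 20/42 mod 53. 42⁻¹ ≡ 24 (mod 53), so λ ≡ 3.
  x = λ² - 30 - 19 = 9 - 49 ≡ 13; y = λ·(30 - 13) - 24 ≡ 27. → (13, 27)

(13, 27)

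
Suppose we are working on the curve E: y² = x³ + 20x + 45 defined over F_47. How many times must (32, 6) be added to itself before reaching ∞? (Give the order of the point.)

3

2P: tangent at (32, 6): λ = (3·32² + 20)/(2·6) ≡ 37/12. 12⁻¹ ≡ 4 (mod 47) since 12·4 = 48 ≡ 1, so λ ≡ 37·4 ≡ 7.
  x = λ² - 32 - 32 = 49 - 64 ≡ 32; y = λ·(32 - 32) - 6 ≡ 41. → (32, 41)
3P: (32, 41) + (32, 6): same x and y₁ ≡ -y₂, so the sum is ∞.
3P = ∞, so the order is 3.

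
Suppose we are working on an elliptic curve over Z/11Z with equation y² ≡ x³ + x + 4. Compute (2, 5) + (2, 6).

O

The two points share x = 2 and their y-coordinates satisfy 5 + 6 ≡ 0 (mod 11), so they are inverses. Their sum is 𝒪.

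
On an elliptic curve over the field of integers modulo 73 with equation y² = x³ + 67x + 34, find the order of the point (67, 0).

2

2P: (67, 0) + (67, 0): same x and y₁ ≡ -y₂, so the sum is 𝒪.
2P = 𝒪, so the order is 2.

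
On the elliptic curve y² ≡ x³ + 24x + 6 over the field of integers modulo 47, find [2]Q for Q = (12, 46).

tangent at (12, 46): λ = (3·12² + 24)/(2·46) ≡ 33/45. 45⁻¹ ≡ 23 (mod 47), so λ ≡ 33·23 ≡ 7.
  x = λ² - 12 - 12 = 49 - 24 ≡ 25; y = λ·(12 - 25) - 46 ≡ 4. → (25, 4)

(25, 4)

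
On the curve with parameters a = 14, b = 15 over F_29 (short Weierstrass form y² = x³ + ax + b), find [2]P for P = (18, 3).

tangent at (18, 3): λ = (3·18² + 14)/(2·3) ≡ 0/6. 6⁻¹ ≡ 5 (mod 29), so λ ≡ 0·5 ≡ 0.
  x = λ² - 18 - 18 = 0 - 36 ≡ 22; y = λ·(18 - 22) - 3 ≡ 26. → (22, 26)

(22, 26)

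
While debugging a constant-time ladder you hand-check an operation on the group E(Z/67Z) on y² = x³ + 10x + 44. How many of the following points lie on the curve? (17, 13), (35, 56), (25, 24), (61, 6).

(17, 13): 13² ≡ 35, rhs ≡ 35 → on.
(35, 56): 56² ≡ 54, rhs ≡ 54 → on.
(25, 24): 24² ≡ 40, rhs ≡ 40 → on.
(61, 6): 6² ≡ 36, rhs ≡ 36 → on.

4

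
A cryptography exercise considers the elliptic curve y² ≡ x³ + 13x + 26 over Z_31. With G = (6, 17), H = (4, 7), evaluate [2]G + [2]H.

O

First 2G:
Repeated addition: build up to 2G.
2G: tangent at (6, 17): λ = (3·6² + 13)/(2·17) ≡ 28/3. 3⁻¹ ≡ 21 (mod 31), so λ ≡ 28·21 ≡ 30.
  x = λ² - 6 - 6 = 900 - 12 ≡ 20; y = λ·(6 - 20) - 17 ≡ 28. → (20, 28)
2G = (20, 28).
Next 2H:
Repeated addition: build up to 2H.
2H: tangent at (4, 7): λ = (3·4² + 13)/(2·7) ≡ 30/14. 14⁻¹ ≡ 20 (mod 31) since 14·20 = 280 ≡ 1, so λ ≡ 30·20 ≡ 11.
  x = λ² - 4 - 4 = 121 - 8 ≡ 20; y = λ·(4 - 20) - 7 ≡ 3. → (20, 3)
2H = (20, 3).
Finally 2G + 2H:
(20, 28) + (20, 3): same x and y₁ ≡ -y₂, so the sum is O.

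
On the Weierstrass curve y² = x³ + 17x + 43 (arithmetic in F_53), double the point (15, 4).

tangent at (15, 4): λ = (3·15² + 17)/(2·4) ≡ 3/8. 8⁻¹ ≡ 20 (mod 53) since 8·20 = 160 ≡ 1, so λ ≡ 3·20 ≡ 7.
  x = λ² - 15 - 15 = 49 - 30 ≡ 19; y = λ·(15 - 19) - 4 ≡ 21. → (19, 21)

(19, 21)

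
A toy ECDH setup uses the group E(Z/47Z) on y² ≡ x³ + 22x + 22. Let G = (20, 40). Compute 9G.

Double-and-add on 9 = (1001)₂. Start with G = (20, 40) for the leading 1-bit.
double: tangent at (20, 40): λ = (3·20² + 22)/(2·40) ≡ 0/33. 33⁻¹ ≡ 10 (mod 47) since 33·10 = 330 ≡ 1, so λ ≡ 0·10 ≡ 0.
  x = λ² - 20 - 20 = 0 - 40 ≡ 7; y = λ·(20 - 7) - 40 ≡ 7. → (7, 7)
double: tangent at (7, 7): λ = (3·7² + 22)/(2·7) ≡ 28/14. 14⁻¹ ≡ 37 (mod 47), so λ ≡ 28·37 ≡ 2.
  x = λ² - 7 - 7 = 4 - 14 ≡ 37; y = λ·(7 - 37) - 7 ≡ 27. → (37, 27)
double: tangent at (37, 27): λ = (3·37² + 22)/(2·27) ≡ 40/7. 7⁻¹ ≡ 27 (mod 47), so λ ≡ 40·27 ≡ 46.
  x = λ² - 37 - 37 = 2116 - 74 ≡ 21; y = λ·(37 - 21) - 27 ≡ 4. → (21, 4)
add G: (21, 4) + (20, 40). λ = (40 - 4)/(20 - 21) ≡ 36/46 mod 47. 46⁻¹ ≡ 46 (mod 47) since 46·46 = 2116 ≡ 1, so λ ≡ 11.
  x = λ² - 21 - 20 = 121 - 41 ≡ 33; y = λ·(21 - 33) - 4 ≡ 5. → (33, 5)

(33, 5)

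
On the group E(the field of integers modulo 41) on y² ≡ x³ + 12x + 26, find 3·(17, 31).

(23, 13)

Write Q = (17, 31).
Repeated addition: build up to 3Q.
2Q: tangent at (17, 31): λ = (3·17² + 12)/(2·31) ≡ 18/21. 21⁻¹ ≡ 2 (mod 41) since 21·2 = 42 ≡ 1, so λ ≡ 18·2 ≡ 36.
  x = λ² - 17 - 17 = 1296 - 34 ≡ 32; y = λ·(17 - 32) - 31 ≡ 3. → (32, 3)
3Q: (32, 3) + (17, 31). λ = (31 - 3)/(17 - 32) ≡ 28/26 mod 41. 26⁻¹ ≡ 30 (mod 41), so λ ≡ 20.
  x = λ² - 32 - 17 = 400 - 49 ≡ 23; y = λ·(32 - 23) - 3 ≡ 13. → (23, 13)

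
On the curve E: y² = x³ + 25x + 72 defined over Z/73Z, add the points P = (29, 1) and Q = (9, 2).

(10, 9)

(29, 1) + (9, 2). λ = (2 - 1)/(9 - 29) ≡ 1/53 mod 73. 53⁻¹ ≡ 62 (mod 73), so λ ≡ 62.
  x = λ² - 29 - 9 = 3844 - 38 ≡ 10; y = λ·(29 - 10) - 1 ≡ 9. → (10, 9)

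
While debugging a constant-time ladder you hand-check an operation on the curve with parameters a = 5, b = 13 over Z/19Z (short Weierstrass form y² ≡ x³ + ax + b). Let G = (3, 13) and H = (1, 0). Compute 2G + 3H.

First 2G:
Repeated addition: build up to 2G.
2G: tangent at (3, 13): λ = (3·3² + 5)/(2·13) ≡ 13/7. 7⁻¹ ≡ 11 (mod 19) since 7·11 = 77 ≡ 1, so λ ≡ 13·11 ≡ 10.
  x = λ² - 3 - 3 = 100 - 6 ≡ 18; y = λ·(3 - 18) - 13 ≡ 8. → (18, 8)
2G = (18, 8).
Next 3H:
Repeated addition: build up to 3H.
2H: (1, 0) + (1, 0): same x and y₁ ≡ -y₂, so the sum is O.
3H: O + (1, 0) = (1, 0) (identity).
3H = (1, 0).
Finally 2G + 3H:
(18, 8) + (1, 0). λ = (0 - 8)/(1 - 18) ≡ 11/2 mod 19. 2⁻¹ ≡ 10 (mod 19), so λ ≡ 15.
  x = λ² - 18 - 1 = 225 - 19 ≡ 16; y = λ·(18 - 16) - 8 ≡ 3. → (16, 3)

(16, 3)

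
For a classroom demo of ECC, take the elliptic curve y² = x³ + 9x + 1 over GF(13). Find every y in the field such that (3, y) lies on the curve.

4, 9

x³ + 9x + 1 = 55 ≡ 3 (mod 13).
Square roots of 3 mod 13: 4 and 9 (since 4² = 16 ≡ 3).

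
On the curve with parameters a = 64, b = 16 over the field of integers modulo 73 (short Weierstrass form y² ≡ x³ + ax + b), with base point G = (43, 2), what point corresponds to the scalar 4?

Double-and-add on 4 = (100)₂. Start with G = (43, 2) for the leading 1-bit.
double: tangent at (43, 2): λ = (3·43² + 64)/(2·2) ≡ 63/4. 4⁻¹ ≡ 55 (mod 73), so λ ≡ 63·55 ≡ 34.
  x = λ² - 43 - 43 = 1156 - 86 ≡ 48; y = λ·(43 - 48) - 2 ≡ 47. → (48, 47)
double: tangent at (48, 47): λ = (3·48² + 64)/(2·47) ≡ 41/21. 21⁻¹ ≡ 7 (mod 73), so λ ≡ 41·7 ≡ 68.
  x = λ² - 48 - 48 = 4624 - 96 ≡ 2; y = λ·(48 - 2) - 47 ≡ 15. → (2, 15)

(2, 15)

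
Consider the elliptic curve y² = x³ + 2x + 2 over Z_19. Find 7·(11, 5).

(1, 10)

Write P = (11, 5).
Double-and-add on 7 = (111)₂. Start with P = (11, 5) for the leading 1-bit.
double: tangent at (11, 5): λ = (3·11² + 2)/(2·5) ≡ 4/10. 10⁻¹ ≡ 2 (mod 19) since 10·2 = 20 ≡ 1, so λ ≡ 4·2 ≡ 8.
  x = λ² - 11 - 11 = 64 - 22 ≡ 4; y = λ·(11 - 4) - 5 ≡ 13. → (4, 13)
add P: (4, 13) + (11, 5). λ = (5 - 13)/(11 - 4) ≡ 11/7 mod 19. 7⁻¹ ≡ 11 (mod 19), so λ ≡ 7.
  x = λ² - 4 - 11 = 49 - 15 ≡ 15; y = λ·(4 - 15) - 13 ≡ 5. → (15, 5)
double: tangent at (15, 5): λ = (3·15² + 2)/(2·5) ≡ 12/10. 10⁻¹ ≡ 2 (mod 19), so λ ≡ 12·2 ≡ 5.
  x = λ² - 15 - 15 = 25 - 30 ≡ 14; y = λ·(15 - 14) - 5 ≡ 0. → (14, 0)
add P: (14, 0) + (11, 5). λ = (5 - 0)/(11 - 14) ≡ 5/16 mod 19. 16⁻¹ ≡ 6 (mod 19), so λ ≡ 11.
  x = λ² - 14 - 11 = 121 - 25 ≡ 1; y = λ·(14 - 1) - 0 ≡ 10. → (1, 10)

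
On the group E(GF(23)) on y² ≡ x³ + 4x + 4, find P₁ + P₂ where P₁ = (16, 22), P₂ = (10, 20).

(16, 22) + (10, 20). λ = (20 - 22)/(10 - 16) ≡ 21/17 mod 23. 17⁻¹ ≡ 19 (mod 23), so λ ≡ 8.
  x = λ² - 16 - 10 = 64 - 26 ≡ 15; y = λ·(16 - 15) - 22 ≡ 9. → (15, 9)

(15, 9)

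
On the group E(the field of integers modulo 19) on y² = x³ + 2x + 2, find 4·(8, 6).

(4, 6)

Write P = (8, 6).
Repeated addition: build up to 4P.
2P: tangent at (8, 6): λ = (3·8² + 2)/(2·6) ≡ 4/12. 12⁻¹ ≡ 8 (mod 19) since 12·8 = 96 ≡ 1, so λ ≡ 4·8 ≡ 13.
  x = λ² - 8 - 8 = 169 - 16 ≡ 1; y = λ·(8 - 1) - 6 ≡ 9. → (1, 9)
3P: (1, 9) + (8, 6). λ = (6 - 9)/(8 - 1) ≡ 16/7 mod 19. 7⁻¹ ≡ 11 (mod 19), so λ ≡ 5.
  x = λ² - 1 - 8 = 25 - 9 ≡ 16; y = λ·(1 - 16) - 9 ≡ 11. → (16, 11)
4P: (16, 11) + (8, 6). λ = (6 - 11)/(8 - 16) ≡ 14/11 mod 19. 11⁻¹ ≡ 7 (mod 19), so λ ≡ 3.
  x = λ² - 16 - 8 = 9 - 24 ≡ 4; y = λ·(16 - 4) - 11 ≡ 6. → (4, 6)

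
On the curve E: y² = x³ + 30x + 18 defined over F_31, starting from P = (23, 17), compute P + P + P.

(13, 30)

Repeated addition: build up to 3P.
2P: tangent at (23, 17): λ = (3·23² + 30)/(2·17) ≡ 5/3. 3⁻¹ ≡ 21 (mod 31) since 3·21 = 63 ≡ 1, so λ ≡ 5·21 ≡ 12.
  x = λ² - 23 - 23 = 144 - 46 ≡ 5; y = λ·(23 - 5) - 17 ≡ 13. → (5, 13)
3P: (5, 13) + (23, 17). λ = (17 - 13)/(23 - 5) ≡ 4/18 mod 31. 18⁻¹ ≡ 19 (mod 31), so λ ≡ 14.
  x = λ² - 5 - 23 = 196 - 28 ≡ 13; y = λ·(5 - 13) - 13 ≡ 30. → (13, 30)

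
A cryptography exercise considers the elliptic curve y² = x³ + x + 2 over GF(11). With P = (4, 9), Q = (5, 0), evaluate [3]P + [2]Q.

(2, 1)

First 3P:
Repeated addition: build up to 3P.
2P: tangent at (4, 9): λ = (3·4² + 1)/(2·9) ≡ 5/7. 7⁻¹ ≡ 8 (mod 11), so λ ≡ 5·8 ≡ 7.
  x = λ² - 4 - 4 = 49 - 8 ≡ 8; y = λ·(4 - 8) - 9 ≡ 7. → (8, 7)
3P: (8, 7) + (4, 9). λ = (9 - 7)/(4 - 8) ≡ 2/7 mod 11. 7⁻¹ ≡ 8 (mod 11), so λ ≡ 5.
  x = λ² - 8 - 4 = 25 - 12 ≡ 2; y = λ·(8 - 2) - 7 ≡ 1. → (2, 1)
3P = (2, 1).
Next 2Q:
Repeated addition: build up to 2Q.
2Q: (5, 0) + (5, 0): same x and y₁ ≡ -y₂, so the sum is O.
2Q = O.
Finally 3P + 2Q:
(2, 1) + O = (2, 1) (identity).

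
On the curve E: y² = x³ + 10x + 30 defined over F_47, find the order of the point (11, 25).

12

2P: tangent at (11, 25): λ = (3·11² + 10)/(2·25) ≡ 44/3. 3⁻¹ ≡ 16 (mod 47), so λ ≡ 44·16 ≡ 46.
  x = λ² - 11 - 11 = 2116 - 22 ≡ 26; y = λ·(11 - 26) - 25 ≡ 37. → (26, 37)
3P: (26, 37) + (11, 25). λ = (25 - 37)/(11 - 26) ≡ 35/32 mod 47. 32⁻¹ ≡ 25 (mod 47), so λ ≡ 29.
  x = λ² - 26 - 11 = 841 - 37 ≡ 5; y = λ·(26 - 5) - 37 ≡ 8. → (5, 8)
4P: (5, 8) + (11, 25). λ = (25 - 8)/(11 - 5) ≡ 17/6 mod 47. 6⁻¹ ≡ 8 (mod 47), so λ ≡ 42.
  x = λ² - 5 - 11 = 1764 - 16 ≡ 9; y = λ·(5 - 9) - 8 ≡ 12. → (9, 12)
5P: (9, 12) + (11, 25). λ = (25 - 12)/(11 - 9) ≡ 13/2 mod 47. 2⁻¹ ≡ 24 (mod 47), so λ ≡ 30.
  x = λ² - 9 - 11 = 900 - 20 ≡ 34; y = λ·(9 - 34) - 12 ≡ 37. → (34, 37)
6P: (34, 37) + (11, 25). λ = (25 - 37)/(11 - 34) ≡ 35/24 mod 47. 24⁻¹ ≡ 2 (mod 47), so λ ≡ 23.
  x = λ² - 34 - 11 = 529 - 45 ≡ 14; y = λ·(34 - 14) - 37 ≡ 0. → (14, 0)
7P: (14, 0) + (11, 25). λ = (25 - 0)/(11 - 14) ≡ 25/44 mod 47. 44⁻¹ ≡ 31 (mod 47), so λ ≡ 23.
  x = λ² - 14 - 11 = 529 - 25 ≡ 34; y = λ·(14 - 34) - 0 ≡ 10. → (34, 10)
8P: (34, 10) + (11, 25). λ = (25 - 10)/(11 - 34) ≡ 15/24 mod 47. 24⁻¹ ≡ 2 (mod 47) since 24·2 = 48 ≡ 1, so λ ≡ 30.
  x = λ² - 34 - 11 = 900 - 45 ≡ 9; y = λ·(34 - 9) - 10 ≡ 35. → (9, 35)
9P: (9, 35) + (11, 25). λ = (25 - 35)/(11 - 9) ≡ 37/2 mod 47. 2⁻¹ ≡ 24 (mod 47) since 2·24 = 48 ≡ 1, so λ ≡ 42.
  x = λ² - 9 - 11 = 1764 - 20 ≡ 5; y = λ·(9 - 5) - 35 ≡ 39. → (5, 39)
10P: (5, 39) + (11, 25). λ = (25 - 39)/(11 - 5) ≡ 33/6 mod 47. 6⁻¹ ≡ 8 (mod 47) since 6·8 = 48 ≡ 1, so λ ≡ 29.
  x = λ² - 5 - 11 = 841 - 16 ≡ 26; y = λ·(5 - 26) - 39 ≡ 10. → (26, 10)
11P: (26, 10) + (11, 25). λ = (25 - 10)/(11 - 26) ≡ 15/32 mod 47. 32⁻¹ ≡ 25 (mod 47), so λ ≡ 46.
  x = λ² - 26 - 11 = 2116 - 37 ≡ 11; y = λ·(26 - 11) - 10 ≡ 22. → (11, 22)
12P: (11, 22) + (11, 25): same x and y₁ ≡ -y₂, so the sum is the point at infinity.
12P = the point at infinity, so the order is 12.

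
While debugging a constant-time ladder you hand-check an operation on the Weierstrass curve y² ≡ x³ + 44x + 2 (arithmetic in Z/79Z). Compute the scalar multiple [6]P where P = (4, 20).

(4, 20)

Repeated addition: build up to 6P.
2P: tangent at (4, 20): λ = (3·4² + 44)/(2·20) ≡ 13/40. 40⁻¹ ≡ 2 (mod 79) since 40·2 = 80 ≡ 1, so λ ≡ 13·2 ≡ 26.
  x = λ² - 4 - 4 = 676 - 8 ≡ 36; y = λ·(4 - 36) - 20 ≡ 17. → (36, 17)
3P: (36, 17) + (4, 20). λ = (20 - 17)/(4 - 36) ≡ 3/47 mod 79. 47⁻¹ ≡ 37 (mod 79), so λ ≡ 32.
  x = λ² - 36 - 4 = 1024 - 40 ≡ 36; y = λ·(36 - 36) - 17 ≡ 62. → (36, 62)
4P: (36, 62) + (4, 20). λ = (20 - 62)/(4 - 36) ≡ 37/47 mod 79. 47⁻¹ ≡ 37 (mod 79), so λ ≡ 26.
  x = λ² - 36 - 4 = 676 - 40 ≡ 4; y = λ·(36 - 4) - 62 ≡ 59. → (4, 59)
5P: (4, 59) + (4, 20): same x and y₁ ≡ -y₂, so the sum is ∞.
6P: ∞ + (4, 20) = (4, 20) (identity).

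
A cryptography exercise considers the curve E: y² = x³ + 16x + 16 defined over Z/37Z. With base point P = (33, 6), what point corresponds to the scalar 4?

(27, 15)

Repeated addition: build up to 4P.
2P: tangent at (33, 6): λ = (3·33² + 16)/(2·6) ≡ 27/12. 12⁻¹ ≡ 34 (mod 37) since 12·34 = 408 ≡ 1, so λ ≡ 27·34 ≡ 30.
  x = λ² - 33 - 33 = 900 - 66 ≡ 20; y = λ·(33 - 20) - 6 ≡ 14. → (20, 14)
3P: (20, 14) + (33, 6). λ = (6 - 14)/(33 - 20) ≡ 29/13 mod 37. 13⁻¹ ≡ 20 (mod 37), so λ ≡ 25.
  x = λ² - 20 - 33 = 625 - 53 ≡ 17; y = λ·(20 - 17) - 14 ≡ 24. → (17, 24)
4P: (17, 24) + (33, 6). λ = (6 - 24)/(33 - 17) ≡ 19/16 mod 37. 16⁻¹ ≡ 7 (mod 37) since 16·7 = 112 ≡ 1, so λ ≡ 22.
  x = λ² - 17 - 33 = 484 - 50 ≡ 27; y = λ·(17 - 27) - 24 ≡ 15. → (27, 15)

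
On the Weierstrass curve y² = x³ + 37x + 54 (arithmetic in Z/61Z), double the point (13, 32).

tangent at (13, 32): λ = (3·13² + 37)/(2·32) ≡ 56/3. 3⁻¹ ≡ 41 (mod 61), so λ ≡ 56·41 ≡ 39.
  x = λ² - 13 - 13 = 1521 - 26 ≡ 31; y = λ·(13 - 31) - 32 ≡ 59. → (31, 59)

(31, 59)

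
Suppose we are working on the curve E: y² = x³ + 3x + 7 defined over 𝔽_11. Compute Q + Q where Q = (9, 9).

tangent at (9, 9): λ = (3·9² + 3)/(2·9) ≡ 4/7. 7⁻¹ ≡ 8 (mod 11) since 7·8 = 56 ≡ 1, so λ ≡ 4·8 ≡ 10.
  x = λ² - 9 - 9 = 100 - 18 ≡ 5; y = λ·(9 - 5) - 9 ≡ 9. → (5, 9)

(5, 9)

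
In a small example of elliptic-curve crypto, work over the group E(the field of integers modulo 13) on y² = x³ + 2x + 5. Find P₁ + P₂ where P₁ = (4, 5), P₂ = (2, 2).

(6, 5)

(4, 5) + (2, 2). λ = (2 - 5)/(2 - 4) ≡ 10/11 mod 13. 11⁻¹ ≡ 6 (mod 13), so λ ≡ 8.
  x = λ² - 4 - 2 = 64 - 6 ≡ 6; y = λ·(4 - 6) - 5 ≡ 5. → (6, 5)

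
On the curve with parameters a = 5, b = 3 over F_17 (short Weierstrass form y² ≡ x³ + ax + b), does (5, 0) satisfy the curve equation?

yes

y² = 0² ≡ 0; x³ + 5x + 3 = 153 ≡ 0 (mod 17). 0 = 0.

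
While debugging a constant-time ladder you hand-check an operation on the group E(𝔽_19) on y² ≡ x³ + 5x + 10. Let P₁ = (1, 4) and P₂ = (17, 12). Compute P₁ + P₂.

(6, 3)

(1, 4) + (17, 12). λ = (12 - 4)/(17 - 1) ≡ 8/16 mod 19. 16⁻¹ ≡ 6 (mod 19), so λ ≡ 10.
  x = λ² - 1 - 17 = 100 - 18 ≡ 6; y = λ·(1 - 6) - 4 ≡ 3. → (6, 3)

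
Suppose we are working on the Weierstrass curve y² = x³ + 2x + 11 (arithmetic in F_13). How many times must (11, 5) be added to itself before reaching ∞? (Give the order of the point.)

5

2P: tangent at (11, 5): λ = (3·11² + 2)/(2·5) ≡ 1/10. 10⁻¹ ≡ 4 (mod 13), so λ ≡ 1·4 ≡ 4.
  x = λ² - 11 - 11 = 16 - 22 ≡ 7; y = λ·(11 - 7) - 5 ≡ 11. → (7, 11)
3P: (7, 11) + (11, 5). λ = (5 - 11)/(11 - 7) ≡ 7/4 mod 13. 4⁻¹ ≡ 10 (mod 13), so λ ≡ 5.
  x = λ² - 7 - 11 = 25 - 18 ≡ 7; y = λ·(7 - 7) - 11 ≡ 2. → (7, 2)
4P: (7, 2) + (11, 5). λ = (5 - 2)/(11 - 7) ≡ 3/4 mod 13. 4⁻¹ ≡ 10 (mod 13), so λ ≡ 4.
  x = λ² - 7 - 11 = 16 - 18 ≡ 11; y = λ·(7 - 11) - 2 ≡ 8. → (11, 8)
5P: (11, 8) + (11, 5): same x and y₁ ≡ -y₂, so the sum is ∞.
5P = ∞, so the order is 5.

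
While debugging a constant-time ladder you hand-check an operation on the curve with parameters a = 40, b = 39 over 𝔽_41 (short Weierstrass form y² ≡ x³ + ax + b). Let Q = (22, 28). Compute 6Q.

(36, 1)

Double-and-add on 6 = (110)₂. Start with Q = (22, 28) for the leading 1-bit.
double: tangent at (22, 28): λ = (3·22² + 40)/(2·28) ≡ 16/15. 15⁻¹ ≡ 11 (mod 41), so λ ≡ 16·11 ≡ 12.
  x = λ² - 22 - 22 = 144 - 44 ≡ 18; y = λ·(22 - 18) - 28 ≡ 20. → (18, 20)
add Q: (18, 20) + (22, 28). λ = (28 - 20)/(22 - 18) ≡ 8/4 mod 41. 4⁻¹ ≡ 31 (mod 41) since 4·31 = 124 ≡ 1, so λ ≡ 2.
  x = λ² - 18 - 22 = 4 - 40 ≡ 5; y = λ·(18 - 5) - 20 ≡ 6. → (5, 6)
double: tangent at (5, 6): λ = (3·5² + 40)/(2·6) ≡ 33/12. 12⁻¹ ≡ 24 (mod 41) since 12·24 = 288 ≡ 1, so λ ≡ 33·24 ≡ 13.
  x = λ² - 5 - 5 = 169 - 10 ≡ 36; y = λ·(5 - 36) - 6 ≡ 1. → (36, 1)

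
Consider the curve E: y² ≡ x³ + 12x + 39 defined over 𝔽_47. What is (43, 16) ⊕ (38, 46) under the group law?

(43, 16) + (38, 46). λ = (46 - 16)/(38 - 43) ≡ 30/42 mod 47. 42⁻¹ ≡ 28 (mod 47), so λ ≡ 41.
  x = λ² - 43 - 38 = 1681 - 81 ≡ 2; y = λ·(43 - 2) - 16 ≡ 20. → (2, 20)

(2, 20)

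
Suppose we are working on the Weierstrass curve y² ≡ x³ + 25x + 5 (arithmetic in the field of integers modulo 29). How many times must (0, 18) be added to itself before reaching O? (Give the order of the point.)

7

2P: tangent at (0, 18): λ = (3·0² + 25)/(2·18) ≡ 25/7. 7⁻¹ ≡ 25 (mod 29) since 7·25 = 175 ≡ 1, so λ ≡ 25·25 ≡ 16.
  x = λ² - 0 - 0 = 256 - 0 ≡ 24; y = λ·(0 - 24) - 18 ≡ 4. → (24, 4)
3P: (24, 4) + (0, 18). λ = (18 - 4)/(0 - 24) ≡ 14/5 mod 29. 5⁻¹ ≡ 6 (mod 29) since 5·6 = 30 ≡ 1, so λ ≡ 26.
  x = λ² - 24 - 0 = 676 - 24 ≡ 14; y = λ·(24 - 14) - 4 ≡ 24. → (14, 24)
4P: (14, 24) + (0, 18). λ = (18 - 24)/(0 - 14) ≡ 23/15 mod 29. 15⁻¹ ≡ 2 (mod 29) since 15·2 = 30 ≡ 1, so λ ≡ 17.
  x = λ² - 14 - 0 = 289 - 14 ≡ 14; y = λ·(14 - 14) - 24 ≡ 5. → (14, 5)
5P: (14, 5) + (0, 18). λ = (18 - 5)/(0 - 14) ≡ 13/15 mod 29. 15⁻¹ ≡ 2 (mod 29) since 15·2 = 30 ≡ 1, so λ ≡ 26.
  x = λ² - 14 - 0 = 676 - 14 ≡ 24; y = λ·(14 - 24) - 5 ≡ 25. → (24, 25)
6P: (24, 25) + (0, 18). λ = (18 - 25)/(0 - 24) ≡ 22/5 mod 29. 5⁻¹ ≡ 6 (mod 29) since 5·6 = 30 ≡ 1, so λ ≡ 16.
  x = λ² - 24 - 0 = 256 - 24 ≡ 0; y = λ·(24 - 0) - 25 ≡ 11. → (0, 11)
7P: (0, 11) + (0, 18): same x and y₁ ≡ -y₂, so the sum is O.
7P = O, so the order is 7.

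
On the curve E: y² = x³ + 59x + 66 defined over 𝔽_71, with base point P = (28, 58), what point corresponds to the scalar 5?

Double-and-add on 5 = (101)₂. Start with P = (28, 58) for the leading 1-bit.
double: tangent at (28, 58): λ = (3·28² + 59)/(2·58) ≡ 68/45. 45⁻¹ ≡ 30 (mod 71), so λ ≡ 68·30 ≡ 52.
  x = λ² - 28 - 28 = 2704 - 56 ≡ 21; y = λ·(28 - 21) - 58 ≡ 22. → (21, 22)
double: tangent at (21, 22): λ = (3·21² + 59)/(2·22) ≡ 33/44. 44⁻¹ ≡ 21 (mod 71) since 44·21 = 924 ≡ 1, so λ ≡ 33·21 ≡ 54.
  x = λ² - 21 - 21 = 2916 - 42 ≡ 34; y = λ·(21 - 34) - 22 ≡ 57. → (34, 57)
add P: (34, 57) + (28, 58). λ = (58 - 57)/(28 - 34) ≡ 1/65 mod 71. 65⁻¹ ≡ 59 (mod 71), so λ ≡ 59.
  x = λ² - 34 - 28 = 3481 - 62 ≡ 11; y = λ·(34 - 11) - 57 ≡ 22. → (11, 22)

(11, 22)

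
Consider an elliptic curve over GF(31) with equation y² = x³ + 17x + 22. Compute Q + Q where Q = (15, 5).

(2, 8)

tangent at (15, 5): λ = (3·15² + 17)/(2·5) ≡ 10/10. 10⁻¹ ≡ 28 (mod 31), so λ ≡ 10·28 ≡ 1.
  x = λ² - 15 - 15 = 1 - 30 ≡ 2; y = λ·(15 - 2) - 5 ≡ 8. → (2, 8)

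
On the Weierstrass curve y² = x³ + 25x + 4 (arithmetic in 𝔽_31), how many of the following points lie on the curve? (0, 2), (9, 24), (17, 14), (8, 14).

(0, 2): 2² ≡ 4, rhs ≡ 4 → on.
(9, 24): 24² ≡ 18, rhs ≡ 28 → off.
(17, 14): 14² ≡ 10, rhs ≡ 10 → on.
(8, 14): 14² ≡ 10, rhs ≡ 3 → off.

2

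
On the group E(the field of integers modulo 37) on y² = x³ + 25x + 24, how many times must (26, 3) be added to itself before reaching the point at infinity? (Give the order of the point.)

8

2P: tangent at (26, 3): λ = (3·26² + 25)/(2·3) ≡ 18/6. 6⁻¹ ≡ 31 (mod 37), so λ ≡ 18·31 ≡ 3.
  x = λ² - 26 - 26 = 9 - 52 ≡ 31; y = λ·(26 - 31) - 3 ≡ 19. → (31, 19)
3P: (31, 19) + (26, 3). λ = (3 - 19)/(26 - 31) ≡ 21/32 mod 37. 32⁻¹ ≡ 22 (mod 37) since 32·22 = 704 ≡ 1, so λ ≡ 18.
  x = λ² - 31 - 26 = 324 - 57 ≡ 8; y = λ·(31 - 8) - 19 ≡ 25. → (8, 25)
4P: (8, 25) + (26, 3). λ = (3 - 25)/(26 - 8) ≡ 15/18 mod 37. 18⁻¹ ≡ 35 (mod 37) since 18·35 = 630 ≡ 1, so λ ≡ 7.
  x = λ² - 8 - 26 = 49 - 34 ≡ 15; y = λ·(8 - 15) - 25 ≡ 0. → (15, 0)
5P: (15, 0) + (26, 3). λ = (3 - 0)/(26 - 15) ≡ 3/11 mod 37. 11⁻¹ ≡ 27 (mod 37), so λ ≡ 7.
  x = λ² - 15 - 26 = 49 - 41 ≡ 8; y = λ·(15 - 8) - 0 ≡ 12. → (8, 12)
6P: (8, 12) + (26, 3). λ = (3 - 12)/(26 - 8) ≡ 28/18 mod 37. 18⁻¹ ≡ 35 (mod 37), so λ ≡ 18.
  x = λ² - 8 - 26 = 324 - 34 ≡ 31; y = λ·(8 - 31) - 12 ≡ 18. → (31, 18)
7P: (31, 18) + (26, 3). λ = (3 - 18)/(26 - 31) ≡ 22/32 mod 37. 32⁻¹ ≡ 22 (mod 37), so λ ≡ 3.
  x = λ² - 31 - 26 = 9 - 57 ≡ 26; y = λ·(31 - 26) - 18 ≡ 34. → (26, 34)
8P: (26, 34) + (26, 3): same x and y₁ ≡ -y₂, so the sum is the point at infinity.
8P = the point at infinity, so the order is 8.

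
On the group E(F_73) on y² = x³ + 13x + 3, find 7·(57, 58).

Write Q = (57, 58).
Double-and-add on 7 = (111)₂. Start with Q = (57, 58) for the leading 1-bit.
double: tangent at (57, 58): λ = (3·57² + 13)/(2·58) ≡ 51/43. 43⁻¹ ≡ 17 (mod 73) since 43·17 = 731 ≡ 1, so λ ≡ 51·17 ≡ 64.
  x = λ² - 57 - 57 = 4096 - 114 ≡ 40; y = λ·(57 - 40) - 58 ≡ 8. → (40, 8)
add Q: (40, 8) + (57, 58). λ = (58 - 8)/(57 - 40) ≡ 50/17 mod 73. 17⁻¹ ≡ 43 (mod 73), so λ ≡ 33.
  x = λ² - 40 - 57 = 1089 - 97 ≡ 43; y = λ·(40 - 43) - 8 ≡ 39. → (43, 39)
double: tangent at (43, 39): λ = (3·43² + 13)/(2·39) ≡ 12/5. 5⁻¹ ≡ 44 (mod 73), so λ ≡ 12·44 ≡ 17.
  x = λ² - 43 - 43 = 289 - 86 ≡ 57; y = λ·(43 - 57) - 39 ≡ 15. → (57, 15)
add Q: (57, 15) + (57, 58): same x and y₁ ≡ -y₂, so the sum is O.

O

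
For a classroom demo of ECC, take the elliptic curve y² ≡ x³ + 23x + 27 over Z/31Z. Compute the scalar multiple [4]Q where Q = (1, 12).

Double-and-add on 4 = (100)₂. Start with Q = (1, 12) for the leading 1-bit.
double: tangent at (1, 12): λ = (3·1² + 23)/(2·12) ≡ 26/24. 24⁻¹ ≡ 22 (mod 31), so λ ≡ 26·22 ≡ 14.
  x = λ² - 1 - 1 = 196 - 2 ≡ 8; y = λ·(1 - 8) - 12 ≡ 14. → (8, 14)
double: tangent at (8, 14): λ = (3·8² + 23)/(2·14) ≡ 29/28. 28⁻¹ ≡ 10 (mod 31), so λ ≡ 29·10 ≡ 11.
  x = λ² - 8 - 8 = 121 - 16 ≡ 12; y = λ·(8 - 12) - 14 ≡ 4. → (12, 4)

(12, 4)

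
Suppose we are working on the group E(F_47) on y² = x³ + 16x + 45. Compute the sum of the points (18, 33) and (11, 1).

(18, 33) + (11, 1). λ = (1 - 33)/(11 - 18) ≡ 15/40 mod 47. 40⁻¹ ≡ 20 (mod 47) since 40·20 = 800 ≡ 1, so λ ≡ 18.
  x = λ² - 18 - 11 = 324 - 29 ≡ 13; y = λ·(18 - 13) - 33 ≡ 10. → (13, 10)

(13, 10)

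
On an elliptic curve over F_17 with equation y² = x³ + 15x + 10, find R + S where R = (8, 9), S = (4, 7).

(1, 3)

(8, 9) + (4, 7). λ = (7 - 9)/(4 - 8) ≡ 15/13 mod 17. 13⁻¹ ≡ 4 (mod 17), so λ ≡ 9.
  x = λ² - 8 - 4 = 81 - 12 ≡ 1; y = λ·(8 - 1) - 9 ≡ 3. → (1, 3)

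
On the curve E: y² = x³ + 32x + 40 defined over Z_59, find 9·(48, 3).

(48, 3)

Write P = (48, 3).
Repeated addition: build up to 9P.
2P: tangent at (48, 3): λ = (3·48² + 32)/(2·3) ≡ 41/6. 6⁻¹ ≡ 10 (mod 59) since 6·10 = 60 ≡ 1, so λ ≡ 41·10 ≡ 56.
  x = λ² - 48 - 48 = 3136 - 96 ≡ 31; y = λ·(48 - 31) - 3 ≡ 5. → (31, 5)
3P: (31, 5) + (48, 3). λ = (3 - 5)/(48 - 31) ≡ 57/17 mod 59. 17⁻¹ ≡ 7 (mod 59), so λ ≡ 45.
  x = λ² - 31 - 48 = 2025 - 79 ≡ 58; y = λ·(31 - 58) - 5 ≡ 19. → (58, 19)
4P: (58, 19) + (48, 3). λ = (3 - 19)/(48 - 58) ≡ 43/49 mod 59. 49⁻¹ ≡ 53 (mod 59) since 49·53 = 2597 ≡ 1, so λ ≡ 37.
  x = λ² - 58 - 48 = 1369 - 106 ≡ 24; y = λ·(58 - 24) - 19 ≡ 0. → (24, 0)
5P: (24, 0) + (48, 3). λ = (3 - 0)/(48 - 24) ≡ 3/24 mod 59. 24⁻¹ ≡ 32 (mod 59) since 24·32 = 768 ≡ 1, so λ ≡ 37.
  x = λ² - 24 - 48 = 1369 - 72 ≡ 58; y = λ·(24 - 58) - 0 ≡ 40. → (58, 40)
6P: (58, 40) + (48, 3). λ = (3 - 40)/(48 - 58) ≡ 22/49 mod 59. 49⁻¹ ≡ 53 (mod 59), so λ ≡ 45.
  x = λ² - 58 - 48 = 2025 - 106 ≡ 31; y = λ·(58 - 31) - 40 ≡ 54. → (31, 54)
7P: (31, 54) + (48, 3). λ = (3 - 54)/(48 - 31) ≡ 8/17 mod 59. 17⁻¹ ≡ 7 (mod 59), so λ ≡ 56.
  x = λ² - 31 - 48 = 3136 - 79 ≡ 48; y = λ·(31 - 48) - 54 ≡ 56. → (48, 56)
8P: (48, 56) + (48, 3): same x and y₁ ≡ -y₂, so the sum is 𝒪.
9P: 𝒪 + (48, 3) = (48, 3) (identity).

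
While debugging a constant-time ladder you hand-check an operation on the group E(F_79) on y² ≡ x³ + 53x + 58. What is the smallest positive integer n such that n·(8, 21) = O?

6

2P: tangent at (8, 21): λ = (3·8² + 53)/(2·21) ≡ 8/42. 42⁻¹ ≡ 32 (mod 79), so λ ≡ 8·32 ≡ 19.
  x = λ² - 8 - 8 = 361 - 16 ≡ 29; y = λ·(8 - 29) - 21 ≡ 54. → (29, 54)
3P: (29, 54) + (8, 21). λ = (21 - 54)/(8 - 29) ≡ 46/58 mod 79. 58⁻¹ ≡ 15 (mod 79), so λ ≡ 58.
  x = λ² - 29 - 8 = 3364 - 37 ≡ 9; y = λ·(29 - 9) - 54 ≡ 0. → (9, 0)
4P: (9, 0) + (8, 21). λ = (21 - 0)/(8 - 9) ≡ 21/78 mod 79. 78⁻¹ ≡ 78 (mod 79), so λ ≡ 58.
  x = λ² - 9 - 8 = 3364 - 17 ≡ 29; y = λ·(9 - 29) - 0 ≡ 25. → (29, 25)
5P: (29, 25) + (8, 21). λ = (21 - 25)/(8 - 29) ≡ 75/58 mod 79. 58⁻¹ ≡ 15 (mod 79) since 58·15 = 870 ≡ 1, so λ ≡ 19.
  x = λ² - 29 - 8 = 361 - 37 ≡ 8; y = λ·(29 - 8) - 25 ≡ 58. → (8, 58)
6P: (8, 58) + (8, 21): same x and y₁ ≡ -y₂, so the sum is O.
6P = O, so the order is 6.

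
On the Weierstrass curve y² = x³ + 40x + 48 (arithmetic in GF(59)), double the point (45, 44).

(22, 37)

tangent at (45, 44): λ = (3·45² + 40)/(2·44) ≡ 38/29. 29⁻¹ ≡ 57 (mod 59) since 29·57 = 1653 ≡ 1, so λ ≡ 38·57 ≡ 42.
  x = λ² - 45 - 45 = 1764 - 90 ≡ 22; y = λ·(45 - 22) - 44 ≡ 37. → (22, 37)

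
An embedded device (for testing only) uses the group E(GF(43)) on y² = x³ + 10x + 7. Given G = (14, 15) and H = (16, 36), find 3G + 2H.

(29, 41)

First 3G:
Repeated addition: build up to 3G.
2G: tangent at (14, 15): λ = (3·14² + 10)/(2·15) ≡ 39/30. 30⁻¹ ≡ 33 (mod 43) since 30·33 = 990 ≡ 1, so λ ≡ 39·33 ≡ 40.
  x = λ² - 14 - 14 = 1600 - 28 ≡ 24; y = λ·(14 - 24) - 15 ≡ 15. → (24, 15)
3G: (24, 15) + (14, 15). λ = (15 - 15)/(14 - 24) ≡ 0/33 mod 43. 33⁻¹ ≡ 30 (mod 43), so λ ≡ 0.
  x = λ² - 24 - 14 = 0 - 38 ≡ 5; y = λ·(24 - 5) - 15 ≡ 28. → (5, 28)
3G = (5, 28).
Next 2H:
Repeated addition: build up to 2H.
2H: tangent at (16, 36): λ = (3·16² + 10)/(2·36) ≡ 4/29. 29⁻¹ ≡ 3 (mod 43), so λ ≡ 4·3 ≡ 12.
  x = λ² - 16 - 16 = 144 - 32 ≡ 26; y = λ·(16 - 26) - 36 ≡ 16. → (26, 16)
2H = (26, 16).
Finally 3G + 2H:
(5, 28) + (26, 16). λ = (16 - 28)/(26 - 5) ≡ 31/21 mod 43. 21⁻¹ ≡ 41 (mod 43) since 21·41 = 861 ≡ 1, so λ ≡ 24.
  x = λ² - 5 - 26 = 576 - 31 ≡ 29; y = λ·(5 - 29) - 28 ≡ 41. → (29, 41)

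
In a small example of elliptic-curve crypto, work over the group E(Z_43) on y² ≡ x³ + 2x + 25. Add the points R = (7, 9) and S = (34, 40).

(16, 38)

(7, 9) + (34, 40). λ = (40 - 9)/(34 - 7) ≡ 31/27 mod 43. 27⁻¹ ≡ 8 (mod 43), so λ ≡ 33.
  x = λ² - 7 - 34 = 1089 - 41 ≡ 16; y = λ·(7 - 16) - 9 ≡ 38. → (16, 38)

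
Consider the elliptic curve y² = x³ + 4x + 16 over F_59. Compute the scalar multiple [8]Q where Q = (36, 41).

(24, 37)

Repeated addition: build up to 8Q.
2Q: tangent at (36, 41): λ = (3·36² + 4)/(2·41) ≡ 57/23. 23⁻¹ ≡ 18 (mod 59), so λ ≡ 57·18 ≡ 23.
  x = λ² - 36 - 36 = 529 - 72 ≡ 44; y = λ·(36 - 44) - 41 ≡ 11. → (44, 11)
3Q: (44, 11) + (36, 41). λ = (41 - 11)/(36 - 44) ≡ 30/51 mod 59. 51⁻¹ ≡ 22 (mod 59), so λ ≡ 11.
  x = λ² - 44 - 36 = 121 - 80 ≡ 41; y = λ·(44 - 41) - 11 ≡ 22. → (41, 22)
4Q: (41, 22) + (36, 41). λ = (41 - 22)/(36 - 41) ≡ 19/54 mod 59. 54⁻¹ ≡ 47 (mod 59) since 54·47 = 2538 ≡ 1, so λ ≡ 8.
  x = λ² - 41 - 36 = 64 - 77 ≡ 46; y = λ·(41 - 46) - 22 ≡ 56. → (46, 56)
5Q: (46, 56) + (36, 41). λ = (41 - 56)/(36 - 46) ≡ 44/49 mod 59. 49⁻¹ ≡ 53 (mod 59), so λ ≡ 31.
  x = λ² - 46 - 36 = 961 - 82 ≡ 53; y = λ·(46 - 53) - 56 ≡ 22. → (53, 22)
6Q: (53, 22) + (36, 41). λ = (41 - 22)/(36 - 53) ≡ 19/42 mod 59. 42⁻¹ ≡ 52 (mod 59), so λ ≡ 44.
  x = λ² - 53 - 36 = 1936 - 89 ≡ 18; y = λ·(53 - 18) - 22 ≡ 43. → (18, 43)
7Q: (18, 43) + (36, 41). λ = (41 - 43)/(36 - 18) ≡ 57/18 mod 59. 18⁻¹ ≡ 23 (mod 59), so λ ≡ 13.
  x = λ² - 18 - 36 = 169 - 54 ≡ 56; y = λ·(18 - 56) - 43 ≡ 53. → (56, 53)
8Q: (56, 53) + (36, 41). λ = (41 - 53)/(36 - 56) ≡ 47/39 mod 59. 39⁻¹ ≡ 56 (mod 59) since 39·56 = 2184 ≡ 1, so λ ≡ 36.
  x = λ² - 56 - 36 = 1296 - 92 ≡ 24; y = λ·(56 - 24) - 53 ≡ 37. → (24, 37)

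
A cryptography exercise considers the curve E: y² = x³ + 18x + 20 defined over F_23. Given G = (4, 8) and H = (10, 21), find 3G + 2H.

First 3G:
Repeated addition: build up to 3G.
2G: tangent at (4, 8): λ = (3·4² + 18)/(2·8) ≡ 20/16. 16⁻¹ ≡ 13 (mod 23), so λ ≡ 20·13 ≡ 7.
  x = λ² - 4 - 4 = 49 - 8 ≡ 18; y = λ·(4 - 18) - 8 ≡ 9. → (18, 9)
3G: (18, 9) + (4, 8). λ = (8 - 9)/(4 - 18) ≡ 22/9 mod 23. 9⁻¹ ≡ 18 (mod 23), so λ ≡ 5.
  x = λ² - 18 - 4 = 25 - 22 ≡ 3; y = λ·(18 - 3) - 9 ≡ 20. → (3, 20)
3G = (3, 20).
Next 2H:
Repeated addition: build up to 2H.
2H: tangent at (10, 21): λ = (3·10² + 18)/(2·21) ≡ 19/19. 19⁻¹ ≡ 17 (mod 23), so λ ≡ 19·17 ≡ 1.
  x = λ² - 10 - 10 = 1 - 20 ≡ 4; y = λ·(10 - 4) - 21 ≡ 8. → (4, 8)
2H = (4, 8).
Finally 3G + 2H:
(3, 20) + (4, 8). λ = (8 - 20)/(4 - 3) ≡ 11/1 mod 23. 1⁻¹ ≡ 1 (mod 23), so λ ≡ 11.
  x = λ² - 3 - 4 = 121 - 7 ≡ 22; y = λ·(3 - 22) - 20 ≡ 1. → (22, 1)

(22, 1)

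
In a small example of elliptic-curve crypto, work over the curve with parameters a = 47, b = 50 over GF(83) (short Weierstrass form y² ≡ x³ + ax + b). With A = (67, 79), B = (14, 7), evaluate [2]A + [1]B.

First 2A:
Repeated addition: build up to 2A.
2A: tangent at (67, 79): λ = (3·67² + 47)/(2·79) ≡ 68/75. 75⁻¹ ≡ 31 (mod 83), so λ ≡ 68·31 ≡ 33.
  x = λ² - 67 - 67 = 1089 - 134 ≡ 42; y = λ·(67 - 42) - 79 ≡ 82. → (42, 82)
2A = (42, 82).
Finally 2A + B:
(42, 82) + (14, 7). λ = (7 - 82)/(14 - 42) ≡ 8/55 mod 83. 55⁻¹ ≡ 80 (mod 83) since 55·80 = 4400 ≡ 1, so λ ≡ 59.
  x = λ² - 42 - 14 = 3481 - 56 ≡ 22; y = λ·(42 - 22) - 82 ≡ 19. → (22, 19)

(22, 19)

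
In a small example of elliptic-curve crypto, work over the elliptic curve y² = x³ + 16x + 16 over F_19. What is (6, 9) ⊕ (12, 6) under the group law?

(6, 9) + (12, 6). λ = (6 - 9)/(12 - 6) ≡ 16/6 mod 19. 6⁻¹ ≡ 16 (mod 19), so λ ≡ 9.
  x = λ² - 6 - 12 = 81 - 18 ≡ 6; y = λ·(6 - 6) - 9 ≡ 10. → (6, 10)

(6, 10)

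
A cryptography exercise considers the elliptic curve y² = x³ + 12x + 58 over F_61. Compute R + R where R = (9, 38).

tangent at (9, 38): λ = (3·9² + 12)/(2·38) ≡ 11/15. 15⁻¹ ≡ 57 (mod 61) since 15·57 = 855 ≡ 1, so λ ≡ 11·57 ≡ 17.
  x = λ² - 9 - 9 = 289 - 18 ≡ 27; y = λ·(9 - 27) - 38 ≡ 22. → (27, 22)

(27, 22)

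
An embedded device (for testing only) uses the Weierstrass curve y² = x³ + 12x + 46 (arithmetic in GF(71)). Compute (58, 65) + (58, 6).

The two points share x = 58 and their y-coordinates satisfy 65 + 6 ≡ 0 (mod 71), so they are inverses. Their sum is 𝒪.

O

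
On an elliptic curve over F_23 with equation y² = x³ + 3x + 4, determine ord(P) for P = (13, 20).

2P: tangent at (13, 20): λ = (3·13² + 3)/(2·20) ≡ 4/17. 17⁻¹ ≡ 19 (mod 23), so λ ≡ 4·19 ≡ 7.
  x = λ² - 13 - 13 = 49 - 26 ≡ 0; y = λ·(13 - 0) - 20 ≡ 2. → (0, 2)
3P: (0, 2) + (13, 20). λ = (20 - 2)/(13 - 0) ≡ 18/13 mod 23. 13⁻¹ ≡ 16 (mod 23) since 13·16 = 208 ≡ 1, so λ ≡ 12.
  x = λ² - 0 - 13 = 144 - 13 ≡ 16; y = λ·(0 - 16) - 2 ≡ 13. → (16, 13)
4P: (16, 13) + (13, 20). λ = (20 - 13)/(13 - 16) ≡ 7/20 mod 23. 20⁻¹ ≡ 15 (mod 23), so λ ≡ 13.
  x = λ² - 16 - 13 = 169 - 29 ≡ 2; y = λ·(16 - 2) - 13 ≡ 8. → (2, 8)
5P: (2, 8) + (13, 20). λ = (20 - 8)/(13 - 2) ≡ 12/11 mod 23. 11⁻¹ ≡ 21 (mod 23), so λ ≡ 22.
  x = λ² - 2 - 13 = 484 - 15 ≡ 9; y = λ·(2 - 9) - 8 ≡ 22. → (9, 22)
6P: (9, 22) + (13, 20). λ = (20 - 22)/(13 - 9) ≡ 21/4 mod 23. 4⁻¹ ≡ 6 (mod 23) since 4·6 = 24 ≡ 1, so λ ≡ 11.
  x = λ² - 9 - 13 = 121 - 22 ≡ 7; y = λ·(9 - 7) - 22 ≡ 0. → (7, 0)
7P: (7, 0) + (13, 20). λ = (20 - 0)/(13 - 7) ≡ 20/6 mod 23. 6⁻¹ ≡ 4 (mod 23), so λ ≡ 11.
  x = λ² - 7 - 13 = 121 - 20 ≡ 9; y = λ·(7 - 9) - 0 ≡ 1. → (9, 1)
8P: (9, 1) + (13, 20). λ = (20 - 1)/(13 - 9) ≡ 19/4 mod 23. 4⁻¹ ≡ 6 (mod 23) since 4·6 = 24 ≡ 1, so λ ≡ 22.
  x = λ² - 9 - 13 = 484 - 22 ≡ 2; y = λ·(9 - 2) - 1 ≡ 15. → (2, 15)
9P: (2, 15) + (13, 20). λ = (20 - 15)/(13 - 2) ≡ 5/11 mod 23. 11⁻¹ ≡ 21 (mod 23) since 11·21 = 231 ≡ 1, so λ ≡ 13.
  x = λ² - 2 - 13 = 169 - 15 ≡ 16; y = λ·(2 - 16) - 15 ≡ 10. → (16, 10)
10P: (16, 10) + (13, 20). λ = (20 - 10)/(13 - 16) ≡ 10/20 mod 23. 20⁻¹ ≡ 15 (mod 23), so λ ≡ 12.
  x = λ² - 16 - 13 = 144 - 29 ≡ 0; y = λ·(16 - 0) - 10 ≡ 21. → (0, 21)
11P: (0, 21) + (13, 20). λ = (20 - 21)/(13 - 0) ≡ 22/13 mod 23. 13⁻¹ ≡ 16 (mod 23) since 13·16 = 208 ≡ 1, so λ ≡ 7.
  x = λ² - 0 - 13 = 49 - 13 ≡ 13; y = λ·(0 - 13) - 21 ≡ 3. → (13, 3)
12P: (13, 3) + (13, 20): same x and y₁ ≡ -y₂, so the sum is 𝒪.
12P = 𝒪, so the order is 12.

12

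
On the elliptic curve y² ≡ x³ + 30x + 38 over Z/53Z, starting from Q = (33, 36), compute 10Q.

Double-and-add on 10 = (1010)₂. Start with Q = (33, 36) for the leading 1-bit.
double: tangent at (33, 36): λ = (3·33² + 30)/(2·36) ≡ 11/19. 19⁻¹ ≡ 14 (mod 53), so λ ≡ 11·14 ≡ 48.
  x = λ² - 33 - 33 = 2304 - 66 ≡ 12; y = λ·(33 - 12) - 36 ≡ 18. → (12, 18)
double: tangent at (12, 18): λ = (3·12² + 30)/(2·18) ≡ 38/36. 36⁻¹ ≡ 28 (mod 53) since 36·28 = 1008 ≡ 1, so λ ≡ 38·28 ≡ 4.
  x = λ² - 12 - 12 = 16 - 24 ≡ 45; y = λ·(12 - 45) - 18 ≡ 9. → (45, 9)
add Q: (45, 9) + (33, 36). λ = (36 - 9)/(33 - 45) ≡ 27/41 mod 53. 41⁻¹ ≡ 22 (mod 53) since 41·22 = 902 ≡ 1, so λ ≡ 11.
  x = λ² - 45 - 33 = 121 - 78 ≡ 43; y = λ·(45 - 43) - 9 ≡ 13. → (43, 13)
double: tangent at (43, 13): λ = (3·43² + 30)/(2·13) ≡ 12/26. 26⁻¹ ≡ 51 (mod 53), so λ ≡ 12·51 ≡ 29.
  x = λ² - 43 - 43 = 841 - 86 ≡ 13; y = λ·(43 - 13) - 13 ≡ 9. → (13, 9)

(13, 9)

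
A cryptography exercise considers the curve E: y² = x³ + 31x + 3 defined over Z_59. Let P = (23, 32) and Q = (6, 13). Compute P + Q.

(23, 32) + (6, 13). λ = (13 - 32)/(6 - 23) ≡ 40/42 mod 59. 42⁻¹ ≡ 52 (mod 59), so λ ≡ 15.
  x = λ² - 23 - 6 = 225 - 29 ≡ 19; y = λ·(23 - 19) - 32 ≡ 28. → (19, 28)

(19, 28)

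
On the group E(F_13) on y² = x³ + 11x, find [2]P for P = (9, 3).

tangent at (9, 3): λ = (3·9² + 11)/(2·3) ≡ 7/6. 6⁻¹ ≡ 11 (mod 13), so λ ≡ 7·11 ≡ 12.
  x = λ² - 9 - 9 = 144 - 18 ≡ 9; y = λ·(9 - 9) - 3 ≡ 10. → (9, 10)

(9, 10)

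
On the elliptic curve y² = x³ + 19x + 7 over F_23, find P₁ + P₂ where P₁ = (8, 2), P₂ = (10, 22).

(8, 2) + (10, 22). λ = (22 - 2)/(10 - 8) ≡ 20/2 mod 23. 2⁻¹ ≡ 12 (mod 23), so λ ≡ 10.
  x = λ² - 8 - 10 = 100 - 18 ≡ 13; y = λ·(8 - 13) - 2 ≡ 17. → (13, 17)

(13, 17)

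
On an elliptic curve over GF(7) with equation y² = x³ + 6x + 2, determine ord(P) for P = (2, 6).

9

2P: tangent at (2, 6): λ = (3·2² + 6)/(2·6) ≡ 4/5. 5⁻¹ ≡ 3 (mod 7), so λ ≡ 4·3 ≡ 5.
  x = λ² - 2 - 2 = 25 - 4 ≡ 0; y = λ·(2 - 0) - 6 ≡ 4. → (0, 4)
3P: (0, 4) + (2, 6). λ = (6 - 4)/(2 - 0) ≡ 2/2 mod 7. 2⁻¹ ≡ 4 (mod 7), so λ ≡ 1.
  x = λ² - 0 - 2 = 1 - 2 ≡ 6; y = λ·(0 - 6) - 4 ≡ 4. → (6, 4)
4P: (6, 4) + (2, 6). λ = (6 - 4)/(2 - 6) ≡ 2/3 mod 7. 3⁻¹ ≡ 5 (mod 7), so λ ≡ 3.
  x = λ² - 6 - 2 = 9 - 8 ≡ 1; y = λ·(6 - 1) - 4 ≡ 4. → (1, 4)
5P: (1, 4) + (2, 6). λ = (6 - 4)/(2 - 1) ≡ 2/1 mod 7. 1⁻¹ ≡ 1 (mod 7) since 1·1 = 1 ≡ 1, so λ ≡ 2.
  x = λ² - 1 - 2 = 4 - 3 ≡ 1; y = λ·(1 - 1) - 4 ≡ 3. → (1, 3)
6P: (1, 3) + (2, 6). λ = (6 - 3)/(2 - 1) ≡ 3/1 mod 7. 1⁻¹ ≡ 1 (mod 7) since 1·1 = 1 ≡ 1, so λ ≡ 3.
  x = λ² - 1 - 2 = 9 - 3 ≡ 6; y = λ·(1 - 6) - 3 ≡ 3. → (6, 3)
7P: (6, 3) + (2, 6). λ = (6 - 3)/(2 - 6) ≡ 3/3 mod 7. 3⁻¹ ≡ 5 (mod 7), so λ ≡ 1.
  x = λ² - 6 - 2 = 1 - 8 ≡ 0; y = λ·(6 - 0) - 3 ≡ 3. → (0, 3)
8P: (0, 3) + (2, 6). λ = (6 - 3)/(2 - 0) ≡ 3/2 mod 7. 2⁻¹ ≡ 4 (mod 7) since 2·4 = 8 ≡ 1, so λ ≡ 5.
  x = λ² - 0 - 2 = 25 - 2 ≡ 2; y = λ·(0 - 2) - 3 ≡ 1. → (2, 1)
9P: (2, 1) + (2, 6): same x and y₁ ≡ -y₂, so the sum is O.
9P = O, so the order is 9.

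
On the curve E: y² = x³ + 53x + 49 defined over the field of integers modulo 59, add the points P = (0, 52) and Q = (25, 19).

(0, 52) + (25, 19). λ = (19 - 52)/(25 - 0) ≡ 26/25 mod 59. 25⁻¹ ≡ 26 (mod 59) since 25·26 = 650 ≡ 1, so λ ≡ 27.
  x = λ² - 0 - 25 = 729 - 25 ≡ 55; y = λ·(0 - 55) - 52 ≡ 56. → (55, 56)

(55, 56)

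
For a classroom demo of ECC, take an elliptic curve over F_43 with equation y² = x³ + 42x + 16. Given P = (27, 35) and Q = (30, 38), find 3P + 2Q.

First 3P:
Repeated addition: build up to 3P.
2P: tangent at (27, 35): λ = (3·27² + 42)/(2·35) ≡ 36/27. 27⁻¹ ≡ 8 (mod 43), so λ ≡ 36·8 ≡ 30.
  x = λ² - 27 - 27 = 900 - 54 ≡ 29; y = λ·(27 - 29) - 35 ≡ 34. → (29, 34)
3P: (29, 34) + (27, 35). λ = (35 - 34)/(27 - 29) ≡ 1/41 mod 43. 41⁻¹ ≡ 21 (mod 43) since 41·21 = 861 ≡ 1, so λ ≡ 21.
  x = λ² - 29 - 27 = 441 - 56 ≡ 41; y = λ·(29 - 41) - 34 ≡ 15. → (41, 15)
3P = (41, 15).
Next 2Q:
Repeated addition: build up to 2Q.
2Q: tangent at (30, 38): λ = (3·30² + 42)/(2·38) ≡ 33/33. 33⁻¹ ≡ 30 (mod 43), so λ ≡ 33·30 ≡ 1.
  x = λ² - 30 - 30 = 1 - 60 ≡ 27; y = λ·(30 - 27) - 38 ≡ 8. → (27, 8)
2Q = (27, 8).
Finally 3P + 2Q:
(41, 15) + (27, 8). λ = (8 - 15)/(27 - 41) ≡ 36/29 mod 43. 29⁻¹ ≡ 3 (mod 43), so λ ≡ 22.
  x = λ² - 41 - 27 = 484 - 68 ≡ 29; y = λ·(41 - 29) - 15 ≡ 34. → (29, 34)

(29, 34)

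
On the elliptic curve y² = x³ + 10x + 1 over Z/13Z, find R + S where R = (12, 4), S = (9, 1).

(6, 2)

(12, 4) + (9, 1). λ = (1 - 4)/(9 - 12) ≡ 10/10 mod 13. 10⁻¹ ≡ 4 (mod 13), so λ ≡ 1.
  x = λ² - 12 - 9 = 1 - 21 ≡ 6; y = λ·(12 - 6) - 4 ≡ 2. → (6, 2)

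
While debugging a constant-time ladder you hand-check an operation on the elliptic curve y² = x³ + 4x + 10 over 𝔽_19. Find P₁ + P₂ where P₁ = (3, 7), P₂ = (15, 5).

(10, 10)

(3, 7) + (15, 5). λ = (5 - 7)/(15 - 3) ≡ 17/12 mod 19. 12⁻¹ ≡ 8 (mod 19) since 12·8 = 96 ≡ 1, so λ ≡ 3.
  x = λ² - 3 - 15 = 9 - 18 ≡ 10; y = λ·(3 - 10) - 7 ≡ 10. → (10, 10)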